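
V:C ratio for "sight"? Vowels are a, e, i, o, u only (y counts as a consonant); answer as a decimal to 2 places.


Word: "sight"
Vowels (a,e,i,o,u): 1
Consonants: 4
Ratio = 1/4
= 0.25


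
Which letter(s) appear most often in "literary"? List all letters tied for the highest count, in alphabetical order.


Word: "literary"
Letter counts:
  'a': 1
  'e': 1
  'i': 1
  'l': 1
  'r': 2
  't': 1
  'y': 1
Maximum count = 2
Most frequent = 'r' (2 times each)


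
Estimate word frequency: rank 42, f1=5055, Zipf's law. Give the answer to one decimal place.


Zipf's law: f(r) = f(1) / r
f(1) = 5055
f(42) = 5055 / 42
= 120.4 occurrences


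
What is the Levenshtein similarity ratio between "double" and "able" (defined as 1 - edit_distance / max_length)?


Word 1: "double" (length 6)
Word 2: "able" (length 4)
One optimal edit sequence:
  1. delete 'd'  (+1)
  2. delete 'o'  (+1)
  3. substitute 'u' -> 'a'  (+1)
  4. keep 'b'
  5. keep 'l'
  6. keep 'e'
Edit distance = 3
Max length = max(6, 4) = 6
Similarity = 1 - 3/6
= 0.5000


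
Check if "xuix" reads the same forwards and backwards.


Word: "xuix"
Reversed: "xiux"
Forward == Backward? xuix != xiux
Palindrome = No


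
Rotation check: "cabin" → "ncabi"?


Word: "cabin", Candidate: "ncabi"
Method: check if candidate is substring of word+word
"cabincabin" contains "ncabi"? Yes
Is rotation = Yes


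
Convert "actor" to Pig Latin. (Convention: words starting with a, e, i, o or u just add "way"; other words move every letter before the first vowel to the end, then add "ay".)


Word: "actor"
Starts with vowel → add 'way'
Pig Latin = "actorway"


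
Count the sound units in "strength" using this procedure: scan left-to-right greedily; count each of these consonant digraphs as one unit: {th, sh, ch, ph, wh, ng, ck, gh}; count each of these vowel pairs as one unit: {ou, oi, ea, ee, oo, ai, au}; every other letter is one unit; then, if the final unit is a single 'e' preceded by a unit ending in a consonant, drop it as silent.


Word: "strength" (8 letters)
Left-to-right scan:
  1. 's' (letter)
  2. 't' (letter)
  3. 'r' (letter)
  4. 'e' (letter)
  5. 'ng' (digraph)
  6. 'th' (digraph)
Units from scan: 6
Sound units = 6 units


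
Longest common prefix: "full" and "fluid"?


Word 1: "full"
Word 2: "fluid"
Comparing from start:
  Pos 0: 'f' == 'f'
  Pos 1: 'u' != 'l' (stop)
LCP = "f" (length 1)


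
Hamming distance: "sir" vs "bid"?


Comparing character by character (same length = 3):
  Pos 0: 's' vs 'b' !=
  Pos 1: 'i' vs 'i' =
  Pos 2: 'r' vs 'd' !=
Hamming distance = 2


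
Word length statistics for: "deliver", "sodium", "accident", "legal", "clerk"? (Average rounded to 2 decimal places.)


Lengths: "deliver"=7, "sodium"=6, "accident"=8, "legal"=5, "clerk"=5
Sum = 31, Count = 5
Average = 31/5 = 6.20
= avg=6.20, min=5, max=8


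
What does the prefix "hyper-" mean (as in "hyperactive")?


Prefix: hyper-
As in: hyperactive -> hyper- + active
Meaning = over / excessive


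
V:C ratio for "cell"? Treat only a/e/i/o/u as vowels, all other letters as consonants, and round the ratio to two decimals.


Word: "cell"
Vowels (a,e,i,o,u): 1
Consonants: 3
Ratio = 1/3
= 0.33


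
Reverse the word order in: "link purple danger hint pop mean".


Original: "link purple danger hint pop mean"
Words (1..n): link | purple | danger | hint | pop | mean
Reversed (n..1): mean | pop | hint | danger | purple | link
Result = "mean pop hint danger purple link"


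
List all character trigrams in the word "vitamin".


Word: "vitamin" (length 7)
Number of trigrams = 7 - 3 + 1 = 5
  Position 0: "vit"
  Position 1: "ita"
  Position 2: "tam"
  Position 3: "ami"
  Position 4: "min"
Trigrams = "vit", "ita", "tam", "ami", "min"


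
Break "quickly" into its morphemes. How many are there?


Word: "quickly"
Morphemes: quick | -ly
Each morpheme carries meaning
= 2 morphemes


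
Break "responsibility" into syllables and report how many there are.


Word: "responsibility"
Syllable breakdown: re-spon-si-bil-i-ty
Counting: 6 parts
= 6 syllables


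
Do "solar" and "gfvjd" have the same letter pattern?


Pattern of "solar": [0, 1, 2, 3, 4]
Pattern of "gfvjd": [0, 1, 2, 3, 4]
Patterns match
Same pattern = Yes


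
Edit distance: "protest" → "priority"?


Word 1: "protest" (length 7)
Word 2: "priority" (length 8)
One optimal edit sequence (insert/delete/substitute each cost 1):
  1. keep 'p'
  2. keep 'r'
  3. insert 'i'  (+1)
  4. keep 'o'
  5. substitute 't' -> 'r'  (+1)
  6. substitute 'e' -> 'i'  (+1)
  7. substitute 's' -> 't'  (+1)
  8. substitute 't' -> 'y'  (+1)
Total edit operations: 5
Edit distance = 5


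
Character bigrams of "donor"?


Word: "donor" (length 5)
Number of bigrams = 5 - 2 + 1 = 4
  Position 0: "do"
  Position 1: "on"
  Position 2: "no"
  Position 3: "or"
Bigrams = "do", "on", "no", "or"


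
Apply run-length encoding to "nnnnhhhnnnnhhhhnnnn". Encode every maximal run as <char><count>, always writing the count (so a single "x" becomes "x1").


String: "nnnnhhhnnnnhhhhnnnn"
Scanning for consecutive runs:
  'n' x 4
  'h' x 3
  'n' x 4
  'h' x 4
  'n' x 4
RLE = "n4h3n4h4n4"


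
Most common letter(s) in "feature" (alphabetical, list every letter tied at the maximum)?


Word: "feature"
Letter counts:
  'a': 1
  'e': 2
  'f': 1
  'r': 1
  't': 1
  'u': 1
Maximum count = 2
Most frequent = 'e' (2 times each)


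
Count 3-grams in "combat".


Word: "combat" (length 6)
Number of 3-grams = length - 3 + 1 = 6 - 3 + 1
= 4


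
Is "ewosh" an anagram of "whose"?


Word 1: "whose" → sorted: ehosw
Word 2: "ewosh" → sorted: ehosw
Same letters? ehosw == ehosw
Anagram = Yes


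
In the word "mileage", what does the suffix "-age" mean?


Suffix: -age
As in: mileage -> mile + -age
Meaning = result / collection


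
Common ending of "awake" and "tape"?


Word 1: "awake"
Word 2: "tape"
Comparing from end:
  Pos -1: 'e' == 'e'
  Pos -2: 'k' != 'p' (stop)
LCS = "e" (length 1)


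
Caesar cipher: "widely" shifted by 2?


Word: "widely"
Shift: 2
Each letter → (letter + shift) mod 26:
  'w' (22) + 2 = 24 → 'y'
  'i' (8) + 2 = 10 → 'k'
  'd' (3) + 2 = 5 → 'f'
  'e' (4) + 2 = 6 → 'g'
  'l' (11) + 2 = 13 → 'n'
  'y' (24) + 2 = 0 → 'a'
Result = "ykfgna"


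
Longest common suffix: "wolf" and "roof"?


Word 1: "wolf"
Word 2: "roof"
Comparing from end:
  Pos -1: 'f' == 'f'
  Pos -2: 'l' != 'o' (stop)
LCS = "f" (length 1)


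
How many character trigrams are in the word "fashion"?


Word: "fashion" (length 7)
Number of 3-grams = length - 3 + 1 = 7 - 3 + 1
= 5


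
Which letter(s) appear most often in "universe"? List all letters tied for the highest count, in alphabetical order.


Word: "universe"
Letter counts:
  'e': 2
  'i': 1
  'n': 1
  'r': 1
  's': 1
  'u': 1
  'v': 1
Maximum count = 2
Most frequent = 'e' (2 times each)


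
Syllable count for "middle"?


Word: "middle"
Syllable breakdown: mid / dle
Counting: 2 parts
= 2 syllables


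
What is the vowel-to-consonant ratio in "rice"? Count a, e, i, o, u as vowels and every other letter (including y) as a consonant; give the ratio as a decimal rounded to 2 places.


Word: "rice"
Vowels (a,e,i,o,u): 2
Consonants: 2
Ratio = 2/2
= 1.00


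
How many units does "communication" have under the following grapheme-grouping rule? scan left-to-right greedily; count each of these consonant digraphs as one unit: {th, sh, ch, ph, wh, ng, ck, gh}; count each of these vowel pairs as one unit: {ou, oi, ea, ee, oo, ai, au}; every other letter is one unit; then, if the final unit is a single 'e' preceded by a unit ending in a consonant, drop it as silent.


Word: "communication" (13 letters)
Left-to-right scan:
  1. 'c' (letter)
  2. 'o' (letter)
  3. 'm' (letter)
  4. 'm' (letter)
  5. 'u' (letter)
  6. 'n' (letter)
  7. 'i' (letter)
  8. 'c' (letter)
  9. 'a' (letter)
  10. 't' (letter)
  11. 'i' (letter)
  12. 'o' (letter)
  13. 'n' (letter)
Units from scan: 13
Sound units = 13 units


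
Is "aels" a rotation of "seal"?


Word: "seal", Candidate: "aels"
Method: check if candidate is substring of word+word
"sealseal" contains "aels"? No
Is rotation = No


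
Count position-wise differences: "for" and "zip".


Comparing character by character (same length = 3):
  Pos 0: 'f' vs 'z' !=
  Pos 1: 'o' vs 'i' !=
  Pos 2: 'r' vs 'p' !=
Hamming distance = 3


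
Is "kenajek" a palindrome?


Word: "kenajek"
Reversed: "kejanek"
Forward == Backward? kenajek != kejanek
Palindrome = No


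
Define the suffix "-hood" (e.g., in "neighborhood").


Suffix: -hood
As in: neighborhood -> neighbor + -hood
Meaning = state / condition


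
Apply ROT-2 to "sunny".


Word: "sunny"
Shift: 2
Each letter → (letter + shift) mod 26:
  's' (18) + 2 = 20 → 'u'
  'u' (20) + 2 = 22 → 'w'
  'n' (13) + 2 = 15 → 'p'
  'n' (13) + 2 = 15 → 'p'
  'y' (24) + 2 = 0 → 'a'
Result = "uwppa"


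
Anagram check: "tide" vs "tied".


Word 1: "tide" → sorted: deit
Word 2: "tied" → sorted: deit
Same letters? deit == deit
Anagram = Yes


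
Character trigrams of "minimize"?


Word: "minimize" (length 8)
Number of trigrams = 8 - 3 + 1 = 6
  Position 0: "min"
  Position 1: "ini"
  Position 2: "nim"
  Position 3: "imi"
  Position 4: "miz"
  Position 5: "ize"
Trigrams = "min", "ini", "nim", "imi", "miz", "ize"


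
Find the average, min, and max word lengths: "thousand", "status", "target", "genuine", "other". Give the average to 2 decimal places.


Lengths: "thousand"=8, "status"=6, "target"=6, "genuine"=7, "other"=5
Sum = 32, Count = 5
Average = 32/5 = 6.40
= avg=6.40, min=5, max=8


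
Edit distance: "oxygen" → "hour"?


Word 1: "oxygen" (length 6)
Word 2: "hour" (length 4)
One optimal edit sequence (insert/delete/substitute each cost 1):
  1. delete 'o'  (+1)
  2. delete 'x'  (+1)
  3. substitute 'y' -> 'h'  (+1)
  4. substitute 'g' -> 'o'  (+1)
  5. substitute 'e' -> 'u'  (+1)
  6. substitute 'n' -> 'r'  (+1)
Total edit operations: 6
Edit distance = 6


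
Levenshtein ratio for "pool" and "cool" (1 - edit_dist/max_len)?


Word 1: "pool" (length 4)
Word 2: "cool" (length 4)
One optimal edit sequence:
  1. substitute 'p' -> 'c'  (+1)
  2. keep 'o'
  3. keep 'o'
  4. keep 'l'
Edit distance = 1
Max length = max(4, 4) = 4
Similarity = 1 - 1/4
= 0.7500


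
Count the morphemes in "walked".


Word: "walked"
Morphemes: walk + -ed
Each morpheme carries meaning
= 2 morphemes


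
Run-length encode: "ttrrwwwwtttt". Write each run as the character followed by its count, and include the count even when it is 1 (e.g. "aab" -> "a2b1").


String: "ttrrwwwwtttt"
Scanning for consecutive runs:
  't' x 2
  'r' x 2
  'w' x 4
  't' x 4
RLE = "t2r2w4t4"


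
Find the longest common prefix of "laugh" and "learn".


Word 1: "laugh"
Word 2: "learn"
Comparing from start:
  Pos 0: 'l' == 'l'
  Pos 1: 'a' != 'e' (stop)
LCP = "l" (length 1)


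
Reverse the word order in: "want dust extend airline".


Original: "want dust extend airline"
Words (1..n): want | dust | extend | airline
Reversed (n..1): airline | extend | dust | want
Result = "airline extend dust want"


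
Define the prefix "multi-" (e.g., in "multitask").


Prefix: multi-
Example: multitask (multi- + task)
Meaning = many


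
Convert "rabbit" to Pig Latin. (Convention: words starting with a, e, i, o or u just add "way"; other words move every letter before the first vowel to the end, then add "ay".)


Word: "rabbit"
Starts with consonant(s) → move to end, add 'ay'
Consonant cluster: "r"
Pig Latin = "abbitray"


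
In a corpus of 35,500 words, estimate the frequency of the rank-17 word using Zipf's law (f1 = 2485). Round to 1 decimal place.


Zipf's law: f(r) = f(1) / r
f(1) = 2485
f(17) = 2485 / 17
= 146.2 occurrences


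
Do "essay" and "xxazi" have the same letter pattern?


Pattern of "essay": [0, 1, 1, 2, 3]
Pattern of "xxazi": [0, 0, 1, 2, 3]
Patterns do not match
Same pattern = No


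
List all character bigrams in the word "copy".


Word: "copy" (length 4)
Number of bigrams = 4 - 2 + 1 = 3
  Position 0: "co"
  Position 1: "op"
  Position 2: "py"
Bigrams = "co", "op", "py"


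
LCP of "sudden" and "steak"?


Word 1: "sudden"
Word 2: "steak"
Comparing from start:
  Pos 0: 's' == 's'
  Pos 1: 'u' != 't' (stop)
LCP = "s" (length 1)


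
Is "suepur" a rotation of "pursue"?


Word: "pursue", Candidate: "suepur"
Method: check if candidate is substring of word+word
"pursuepursue" contains "suepur"? Yes
Is rotation = Yes


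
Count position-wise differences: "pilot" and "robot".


Comparing character by character (same length = 5):
  Pos 0: 'p' vs 'r' !=
  Pos 1: 'i' vs 'o' !=
  Pos 2: 'l' vs 'b' !=
  Pos 3: 'o' vs 'o' =
  Pos 4: 't' vs 't' =
Hamming distance = 3


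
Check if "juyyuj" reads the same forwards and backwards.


Word: "juyyuj"
Reversed: "juyyuj"
Forward == Backward? juyyuj == juyyuj
Palindrome = Yes


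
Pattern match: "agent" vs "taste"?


Pattern of "agent": [0, 1, 2, 3, 4]
Pattern of "taste": [0, 1, 2, 0, 3]
Patterns do not match
Same pattern = No


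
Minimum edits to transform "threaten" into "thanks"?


Word 1: "threaten" (length 8)
Word 2: "thanks" (length 6)
One optimal edit sequence (insert/delete/substitute each cost 1):
  1. keep 't'
  2. keep 'h'
  3. delete 'r'  (+1)
  4. delete 'e'  (+1)
  5. keep 'a'
  6. substitute 't' -> 'n'  (+1)
  7. substitute 'e' -> 'k'  (+1)
  8. substitute 'n' -> 's'  (+1)
Total edit operations: 5
Edit distance = 5


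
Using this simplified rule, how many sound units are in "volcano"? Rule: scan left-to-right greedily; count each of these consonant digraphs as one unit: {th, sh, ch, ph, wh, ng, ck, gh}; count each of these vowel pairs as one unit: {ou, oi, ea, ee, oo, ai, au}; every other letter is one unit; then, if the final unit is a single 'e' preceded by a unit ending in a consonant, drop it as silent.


Word: "volcano" (7 letters)
Left-to-right scan:
  [1] 'v' (letter)
  [2] 'o' (letter)
  [3] 'l' (letter)
  [4] 'c' (letter)
  [5] 'a' (letter)
  [6] 'n' (letter)
  [7] 'o' (letter)
Units from scan: 7
Sound units = 7 units


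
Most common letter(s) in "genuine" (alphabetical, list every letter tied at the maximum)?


Word: "genuine"
Letter counts:
  'e': 2
  'g': 1
  'i': 1
  'n': 2
  'u': 1
Maximum count = 2
Most frequent = 'e', 'n' (2 times each)


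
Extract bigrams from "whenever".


Word: "whenever" (length 8)
Number of bigrams = 8 - 2 + 1 = 7
  Position 0: "wh"
  Position 1: "he"
  Position 2: "en"
  Position 3: "ne"
  Position 4: "ev"
  Position 5: "ve"
  Position 6: "er"
Bigrams = "wh", "he", "en", "ne", "ev", "ve", "er"


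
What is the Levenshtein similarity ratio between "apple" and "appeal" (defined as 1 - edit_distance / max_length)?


Word 1: "apple" (length 5)
Word 2: "appeal" (length 6)
One optimal edit sequence:
  1. keep 'a'
  2. keep 'p'
  3. keep 'p'
  4. insert 'e'  (+1)
  5. substitute 'l' -> 'a'  (+1)
  6. substitute 'e' -> 'l'  (+1)
Edit distance = 3
Max length = max(5, 6) = 6
Similarity = 1 - 3/6
= 0.5000


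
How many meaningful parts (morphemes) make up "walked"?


Word: "walked"
Morphemes: walk + -ed
Each morpheme carries meaning
= 2 morphemes


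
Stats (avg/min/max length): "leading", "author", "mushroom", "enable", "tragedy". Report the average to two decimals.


Lengths: "leading"=7, "author"=6, "mushroom"=8, "enable"=6, "tragedy"=7
Sum = 34, Count = 5
Average = 34/5 = 6.80
= avg=6.80, min=6, max=8


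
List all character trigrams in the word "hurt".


Word: "hurt" (length 4)
Number of trigrams = 4 - 3 + 1 = 2
  Position 0: "hur"
  Position 1: "urt"
Trigrams = "hur", "urt"


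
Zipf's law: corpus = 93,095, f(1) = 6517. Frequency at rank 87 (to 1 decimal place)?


Zipf's law: f(r) = f(1) / r
f(1) = 6517
f(87) = 6517 / 87
= 74.9 occurrences


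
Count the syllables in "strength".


Word: "strength"
Syllable breakdown: strength
Counting: 1 part
= 1 syllable


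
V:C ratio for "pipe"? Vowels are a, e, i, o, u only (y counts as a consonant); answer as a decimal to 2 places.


Word: "pipe"
Vowels (a,e,i,o,u): 2
Consonants: 2
Ratio = 2/2
= 1.00


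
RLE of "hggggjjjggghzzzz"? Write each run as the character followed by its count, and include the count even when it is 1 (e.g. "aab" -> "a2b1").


String: "hggggjjjggghzzzz"
Scanning for consecutive runs:
  'h' x 1
  'g' x 4
  'j' x 3
  'g' x 3
  'h' x 1
  'z' x 4
RLE = "h1g4j3g3h1z4"


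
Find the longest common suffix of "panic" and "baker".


Word 1: "panic"
Word 2: "baker"
Comparing from end:
  Pos -1: 'c' != 'r' (stop)
LCS = "" (length 0)


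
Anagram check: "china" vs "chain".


Word 1: "china" → sorted: achin
Word 2: "chain" → sorted: achin
Same letters? achin == achin
Anagram = Yes


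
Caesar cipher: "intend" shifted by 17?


Word: "intend"
Shift: 17
Each letter → (letter + shift) mod 26:
  'i' (8) + 17 = 25 → 'z'
  'n' (13) + 17 = 4 → 'e'
  't' (19) + 17 = 10 → 'k'
  'e' (4) + 17 = 21 → 'v'
  'n' (13) + 17 = 4 → 'e'
  'd' (3) + 17 = 20 → 'u'
Result = "zekveu"


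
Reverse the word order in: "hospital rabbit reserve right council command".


Original: "hospital rabbit reserve right council command"
Words (1..n): hospital | rabbit | reserve | right | council | command
Reversed (n..1): command | council | right | reserve | rabbit | hospital
Result = "command council right reserve rabbit hospital"


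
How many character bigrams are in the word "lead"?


Word: "lead" (length 4)
Number of 2-grams = length - 2 + 1 = 4 - 2 + 1
= 3


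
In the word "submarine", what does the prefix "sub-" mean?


Prefix: sub-
Example: submarine (sub- + marine)
Meaning = under / below


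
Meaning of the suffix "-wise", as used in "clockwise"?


Suffix: -wise
Example: clockwise = clock + -wise
Meaning = in the manner of


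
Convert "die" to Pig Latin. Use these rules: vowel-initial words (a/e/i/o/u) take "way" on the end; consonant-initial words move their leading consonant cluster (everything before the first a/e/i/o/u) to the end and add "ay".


Word: "die"
Starts with consonant(s) → move to end, add 'ay'
Consonant cluster: "d"
Pig Latin = "ieday"


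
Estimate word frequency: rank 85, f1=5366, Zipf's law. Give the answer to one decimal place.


Zipf's law: f(r) = f(1) / r
f(1) = 5366
f(85) = 5366 / 85
= 63.1 occurrences


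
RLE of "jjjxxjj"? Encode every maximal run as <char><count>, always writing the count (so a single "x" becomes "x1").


String: "jjjxxjj"
Scanning for consecutive runs:
  'j' x 3
  'x' x 2
  'j' x 2
RLE = "j3x2j2"


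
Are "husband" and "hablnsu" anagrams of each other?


Word 1: "husband" → sorted: abdhnsu
Word 2: "hablnsu" → sorted: abhlnsu
Same letters? abdhnsu != abhlnsu
Anagram = No


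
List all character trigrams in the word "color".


Word: "color" (length 5)
Number of trigrams = 5 - 3 + 1 = 3
  Position 0: "col"
  Position 1: "olo"
  Position 2: "lor"
Trigrams = "col", "olo", "lor"


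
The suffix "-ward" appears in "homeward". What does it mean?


Suffix: -ward
Example: homeward = home + -ward
Meaning = in the direction of


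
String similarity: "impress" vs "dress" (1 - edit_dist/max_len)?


Word 1: "impress" (length 7)
Word 2: "dress" (length 5)
One optimal edit sequence:
  1. delete 'i'  (+1)
  2. delete 'm'  (+1)
  3. substitute 'p' -> 'd'  (+1)
  4. keep 'r'
  5. keep 'e'
  6. keep 's'
  7. keep 's'
Edit distance = 3
Max length = max(7, 5) = 7
Similarity = 1 - 3/7
= 0.5714


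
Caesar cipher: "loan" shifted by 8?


Word: "loan"
Shift: 8
Each letter → (letter + shift) mod 26:
  'l' (11) + 8 = 19 → 't'
  'o' (14) + 8 = 22 → 'w'
  'a' (0) + 8 = 8 → 'i'
  'n' (13) + 8 = 21 → 'v'
Result = "twiv"


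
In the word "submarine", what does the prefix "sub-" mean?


Prefix: sub-
As in: submarine -> sub- + marine
Meaning = under / below


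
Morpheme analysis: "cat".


Word: "cat"
Morphemes: cat
Each morpheme carries meaning
= 1 morpheme


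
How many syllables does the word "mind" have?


Word: "mind"
Syllable breakdown: mind
Counting: 1 part
= 1 syllable


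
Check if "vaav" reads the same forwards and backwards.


Word: "vaav"
Reversed: "vaav"
Forward == Backward? vaav == vaav
Palindrome = Yes


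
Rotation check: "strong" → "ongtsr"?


Word: "strong", Candidate: "ongtsr"
Method: check if candidate is substring of word+word
"strongstrong" contains "ongtsr"? No
Is rotation = No


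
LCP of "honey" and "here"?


Word 1: "honey"
Word 2: "here"
Comparing from start:
  Pos 0: 'h' == 'h'
  Pos 1: 'o' != 'e' (stop)
LCP = "h" (length 1)


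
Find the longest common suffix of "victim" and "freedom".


Word 1: "victim"
Word 2: "freedom"
Comparing from end:
  Pos -1: 'm' == 'm'
  Pos -2: 'i' != 'o' (stop)
LCS = "m" (length 1)


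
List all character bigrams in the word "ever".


Word: "ever" (length 4)
Number of bigrams = 4 - 2 + 1 = 3
  Position 0: "ev"
  Position 1: "ve"
  Position 2: "er"
Bigrams = "ev", "ve", "er"


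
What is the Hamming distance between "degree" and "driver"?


Comparing character by character (same length = 6):
  Pos 0: 'd' vs 'd' =
  Pos 1: 'e' vs 'r' !=
  Pos 2: 'g' vs 'i' !=
  Pos 3: 'r' vs 'v' !=
  Pos 4: 'e' vs 'e' =
  Pos 5: 'e' vs 'r' !=
Hamming distance = 4


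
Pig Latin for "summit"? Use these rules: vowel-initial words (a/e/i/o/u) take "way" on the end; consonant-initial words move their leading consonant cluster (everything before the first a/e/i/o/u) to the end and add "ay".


Word: "summit"
Starts with consonant(s) → move to end, add 'ay'
Consonant cluster: "s"
Pig Latin = "ummitsay"


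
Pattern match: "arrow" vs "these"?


Pattern of "arrow": [0, 1, 1, 2, 3]
Pattern of "these": [0, 1, 2, 3, 2]
Patterns do not match
Same pattern = No


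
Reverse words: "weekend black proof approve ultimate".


Original: "weekend black proof approve ultimate"
Words (1..n): weekend | black | proof | approve | ultimate
Reversed (n..1): ultimate | approve | proof | black | weekend
Result = "ultimate approve proof black weekend"


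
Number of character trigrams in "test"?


Word: "test" (length 4)
Number of 3-grams = length - 3 + 1 = 4 - 3 + 1
= 2


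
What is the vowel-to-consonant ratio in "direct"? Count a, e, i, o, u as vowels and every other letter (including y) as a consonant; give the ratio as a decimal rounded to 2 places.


Word: "direct"
Vowels (a,e,i,o,u): 2
Consonants: 4
Ratio = 2/4
= 0.50


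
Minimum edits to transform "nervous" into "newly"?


Word 1: "nervous" (length 7)
Word 2: "newly" (length 5)
One optimal edit sequence (insert/delete/substitute each cost 1):
  1. keep 'n'
  2. keep 'e'
  3. delete 'r'  (+1)
  4. delete 'v'  (+1)
  5. substitute 'o' -> 'w'  (+1)
  6. substitute 'u' -> 'l'  (+1)
  7. substitute 's' -> 'y'  (+1)
Total edit operations: 5
Edit distance = 5


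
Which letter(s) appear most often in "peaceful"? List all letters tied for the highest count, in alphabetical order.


Word: "peaceful"
Letter counts:
  'a': 1
  'c': 1
  'e': 2
  'f': 1
  'l': 1
  'p': 1
  'u': 1
Maximum count = 2
Most frequent = 'e' (2 times each)


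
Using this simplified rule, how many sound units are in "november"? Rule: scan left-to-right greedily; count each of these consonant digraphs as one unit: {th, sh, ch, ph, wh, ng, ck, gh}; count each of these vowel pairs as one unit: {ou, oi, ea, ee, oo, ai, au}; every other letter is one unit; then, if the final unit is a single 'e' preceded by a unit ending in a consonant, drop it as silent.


Word: "november" (8 letters)
Left-to-right scan:
  (1) 'n' (letter)
  (2) 'o' (letter)
  (3) 'v' (letter)
  (4) 'e' (letter)
  (5) 'm' (letter)
  (6) 'b' (letter)
  (7) 'e' (letter)
  (8) 'r' (letter)
Units from scan: 8
Sound units = 8 units


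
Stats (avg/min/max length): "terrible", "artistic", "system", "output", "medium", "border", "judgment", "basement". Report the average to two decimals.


Lengths: "terrible"=8, "artistic"=8, "system"=6, "output"=6, "medium"=6, "border"=6, "judgment"=8, "basement"=8
Sum = 56, Count = 8
Average = 56/8 = 7.00
= avg=7.00, min=6, max=8


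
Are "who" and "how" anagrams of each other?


Word 1: "who" → sorted: how
Word 2: "how" → sorted: how
Same letters? how == how
Anagram = Yes


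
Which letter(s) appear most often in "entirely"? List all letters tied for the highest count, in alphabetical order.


Word: "entirely"
Letter counts:
  'e': 2
  'i': 1
  'l': 1
  'n': 1
  'r': 1
  't': 1
  'y': 1
Maximum count = 2
Most frequent = 'e' (2 times each)


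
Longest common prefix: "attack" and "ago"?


Word 1: "attack"
Word 2: "ago"
Comparing from start:
  Pos 0: 'a' == 'a'
  Pos 1: 't' != 'g' (stop)
LCP = "a" (length 1)


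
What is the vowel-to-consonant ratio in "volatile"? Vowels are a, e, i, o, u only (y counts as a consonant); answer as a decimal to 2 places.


Word: "volatile"
Vowels (a,e,i,o,u): 4
Consonants: 4
Ratio = 4/4
= 1.00


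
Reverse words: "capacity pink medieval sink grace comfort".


Original: "capacity pink medieval sink grace comfort"
Words (1..n): capacity | pink | medieval | sink | grace | comfort
Reversed (n..1): comfort | grace | sink | medieval | pink | capacity
Result = "comfort grace sink medieval pink capacity"


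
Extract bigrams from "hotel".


Word: "hotel" (length 5)
Number of bigrams = 5 - 2 + 1 = 4
  Position 0: "ho"
  Position 1: "ot"
  Position 2: "te"
  Position 3: "el"
Bigrams = "ho", "ot", "te", "el"


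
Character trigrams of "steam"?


Word: "steam" (length 5)
Number of trigrams = 5 - 3 + 1 = 3
  Position 0: "ste"
  Position 1: "tea"
  Position 2: "eam"
Trigrams = "ste", "tea", "eam"


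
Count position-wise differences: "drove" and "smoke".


Comparing character by character (same length = 5):
  Pos 0: 'd' vs 's' !=
  Pos 1: 'r' vs 'm' !=
  Pos 2: 'o' vs 'o' =
  Pos 3: 'v' vs 'k' !=
  Pos 4: 'e' vs 'e' =
Hamming distance = 3


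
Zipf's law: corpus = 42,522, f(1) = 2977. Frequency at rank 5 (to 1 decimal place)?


Zipf's law: f(r) = f(1) / r
f(1) = 2977
f(5) = 2977 / 5
= 595.4 occurrences


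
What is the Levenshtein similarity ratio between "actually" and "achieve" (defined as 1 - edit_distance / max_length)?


Word 1: "actually" (length 8)
Word 2: "achieve" (length 7)
One optimal edit sequence:
  1. keep 'a'
  2. keep 'c'
  3. delete 't'  (+1)
  4. substitute 'u' -> 'h'  (+1)
  5. substitute 'a' -> 'i'  (+1)
  6. substitute 'l' -> 'e'  (+1)
  7. substitute 'l' -> 'v'  (+1)
  8. substitute 'y' -> 'e'  (+1)
Edit distance = 6
Max length = max(8, 7) = 8
Similarity = 1 - 6/8
= 0.2500


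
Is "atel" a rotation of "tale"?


Word: "tale", Candidate: "atel"
Method: check if candidate is substring of word+word
"taletale" contains "atel"? No
Is rotation = No


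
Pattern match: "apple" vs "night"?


Pattern of "apple": [0, 1, 1, 2, 3]
Pattern of "night": [0, 1, 2, 3, 4]
Patterns do not match
Same pattern = No


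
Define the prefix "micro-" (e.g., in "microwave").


Prefix: micro-
As in: microwave -> micro- + wave
Meaning = small


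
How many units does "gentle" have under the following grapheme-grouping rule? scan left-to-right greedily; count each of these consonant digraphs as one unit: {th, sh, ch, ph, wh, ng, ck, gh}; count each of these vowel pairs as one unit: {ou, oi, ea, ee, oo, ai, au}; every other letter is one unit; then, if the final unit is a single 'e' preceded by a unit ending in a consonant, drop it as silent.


Word: "gentle" (6 letters)
Left-to-right scan:
  [1] 'g' (letter)
  [2] 'e' (letter)
  [3] 'n' (letter)
  [4] 't' (letter)
  [5] 'l' (letter)
  [6] 'e' (letter)
Units from scan: 6
Final unit is 'e' after a consonant -> drop as silent (-1)
Sound units = 5 units


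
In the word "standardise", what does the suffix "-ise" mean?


Suffix: -ise
Example: standardise (standard + -ise)
Meaning = to make


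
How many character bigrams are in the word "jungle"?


Word: "jungle" (length 6)
Number of 2-grams = length - 2 + 1 = 6 - 2 + 1
= 5


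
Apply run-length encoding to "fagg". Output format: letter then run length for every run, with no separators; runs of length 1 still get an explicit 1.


String: "fagg"
Scanning for consecutive runs:
  'f' x 1
  'a' x 1
  'g' x 2
RLE = "f1a1g2"


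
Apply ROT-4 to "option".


Word: "option"
Shift: 4
Each letter → (letter + shift) mod 26:
  'o' (14) + 4 = 18 → 's'
  'p' (15) + 4 = 19 → 't'
  't' (19) + 4 = 23 → 'x'
  'i' (8) + 4 = 12 → 'm'
  'o' (14) + 4 = 18 → 's'
  'n' (13) + 4 = 17 → 'r'
Result = "stxmsr"


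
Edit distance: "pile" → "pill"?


Word 1: "pile" (length 4)
Word 2: "pill" (length 4)
One optimal edit sequence (insert/delete/substitute each cost 1):
  1. keep 'p'
  2. keep 'i'
  3. keep 'l'
  4. substitute 'e' -> 'l'  (+1)
Total edit operations: 1
Edit distance = 1


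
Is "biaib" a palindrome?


Word: "biaib"
Reversed: "biaib"
Forward == Backward? biaib == biaib
Palindrome = Yes


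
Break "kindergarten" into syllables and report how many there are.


Word: "kindergarten"
Syllable breakdown: kin · der · gar · ten
Counting: 4 parts
= 4 syllables


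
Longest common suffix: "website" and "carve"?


Word 1: "website"
Word 2: "carve"
Comparing from end:
  Pos -1: 'e' == 'e'
  Pos -2: 't' != 'v' (stop)
LCS = "e" (length 1)


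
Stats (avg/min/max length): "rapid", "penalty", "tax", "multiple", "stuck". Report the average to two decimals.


Lengths: "rapid"=5, "penalty"=7, "tax"=3, "multiple"=8, "stuck"=5
Sum = 28, Count = 5
Average = 28/5 = 5.60
= avg=5.60, min=3, max=8


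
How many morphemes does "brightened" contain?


Word: "brightened"
Morphemes: bright | -en | -ed
Each morpheme carries meaning
= 3 morphemes


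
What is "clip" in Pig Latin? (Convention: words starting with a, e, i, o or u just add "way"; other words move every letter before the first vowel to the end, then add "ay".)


Word: "clip"
Starts with consonant(s) → move to end, add 'ay'
Consonant cluster: "cl"
Pig Latin = "ipclay"


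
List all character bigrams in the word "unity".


Word: "unity" (length 5)
Number of bigrams = 5 - 2 + 1 = 4
  Position 0: "un"
  Position 1: "ni"
  Position 2: "it"
  Position 3: "ty"
Bigrams = "un", "ni", "it", "ty"


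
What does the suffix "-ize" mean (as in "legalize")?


Suffix: -ize
As in: legalize -> legal + -ize
Meaning = to make


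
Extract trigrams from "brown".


Word: "brown" (length 5)
Number of trigrams = 5 - 3 + 1 = 3
  Position 0: "bro"
  Position 1: "row"
  Position 2: "own"
Trigrams = "bro", "row", "own"


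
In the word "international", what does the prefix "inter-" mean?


Prefix: inter-
As in: international -> inter- + national
Meaning = between


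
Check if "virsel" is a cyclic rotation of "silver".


Word: "silver", Candidate: "virsel"
Method: check if candidate is substring of word+word
"silversilver" contains "virsel"? No
Is rotation = No


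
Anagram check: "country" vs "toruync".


Word 1: "country" → sorted: cnortuy
Word 2: "toruync" → sorted: cnortuy
Same letters? cnortuy == cnortuy
Anagram = Yes


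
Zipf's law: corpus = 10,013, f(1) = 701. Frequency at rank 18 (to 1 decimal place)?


Zipf's law: f(r) = f(1) / r
f(1) = 701
f(18) = 701 / 18
= 38.9 occurrences


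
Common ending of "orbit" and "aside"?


Word 1: "orbit"
Word 2: "aside"
Comparing from end:
  Pos -1: 't' != 'e' (stop)
LCS = "" (length 0)


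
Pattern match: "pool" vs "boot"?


Pattern of "pool": [0, 1, 1, 2]
Pattern of "boot": [0, 1, 1, 2]
Patterns match
Same pattern = Yes


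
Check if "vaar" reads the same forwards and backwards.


Word: "vaar"
Reversed: "raav"
Forward == Backward? vaar != raav
Palindrome = No


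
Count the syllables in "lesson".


Word: "lesson"
Syllable breakdown: les / son
Counting: 2 parts
= 2 syllables


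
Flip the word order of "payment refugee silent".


Original: "payment refugee silent"
Words (1..n): payment | refugee | silent
Reversed (n..1): silent | refugee | payment
Result = "silent refugee payment"


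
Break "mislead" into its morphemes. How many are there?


Word: "mislead"
Morphemes: mis- | lead
Each morpheme carries meaning
= 2 morphemes


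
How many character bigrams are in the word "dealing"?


Word: "dealing" (length 7)
Number of 2-grams = length - 2 + 1 = 7 - 2 + 1
= 6


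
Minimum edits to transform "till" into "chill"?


Word 1: "till" (length 4)
Word 2: "chill" (length 5)
One optimal edit sequence (insert/delete/substitute each cost 1):
  1. insert 'c'  (+1)
  2. substitute 't' -> 'h'  (+1)
  3. keep 'i'
  4. keep 'l'
  5. keep 'l'
Total edit operations: 2
Edit distance = 2


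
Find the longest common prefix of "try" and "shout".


Word 1: "try"
Word 2: "shout"
Comparing from start:
  Pos 0: 't' != 's' (stop)
LCP = "" (length 0)


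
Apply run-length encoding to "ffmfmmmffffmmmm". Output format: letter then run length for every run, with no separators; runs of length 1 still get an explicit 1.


String: "ffmfmmmffffmmmm"
Scanning for consecutive runs:
  'f' x 2
  'm' x 1
  'f' x 1
  'm' x 3
  'f' x 4
  'm' x 4
RLE = "f2m1f1m3f4m4"


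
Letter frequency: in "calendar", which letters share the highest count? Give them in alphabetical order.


Word: "calendar"
Letter counts:
  'a': 2
  'c': 1
  'd': 1
  'e': 1
  'l': 1
  'n': 1
  'r': 1
Maximum count = 2
Most frequent = 'a' (2 times each)


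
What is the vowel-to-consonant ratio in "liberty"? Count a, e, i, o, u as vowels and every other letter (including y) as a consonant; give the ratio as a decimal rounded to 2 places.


Word: "liberty"
Vowels (a,e,i,o,u): 2
Consonants: 5
Ratio = 2/5
= 0.40


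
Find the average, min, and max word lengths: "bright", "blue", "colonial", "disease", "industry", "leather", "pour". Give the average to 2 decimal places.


Lengths: "bright"=6, "blue"=4, "colonial"=8, "disease"=7, "industry"=8, "leather"=7, "pour"=4
Sum = 44, Count = 7
Average = 44/7 = 6.29
= avg=6.29, min=4, max=8


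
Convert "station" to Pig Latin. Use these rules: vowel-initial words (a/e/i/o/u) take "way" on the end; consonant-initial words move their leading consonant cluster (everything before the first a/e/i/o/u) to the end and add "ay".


Word: "station"
Starts with consonant(s) → move to end, add 'ay'
Consonant cluster: "st"
Pig Latin = "ationstay"


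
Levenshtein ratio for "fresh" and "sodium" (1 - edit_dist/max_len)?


Word 1: "fresh" (length 5)
Word 2: "sodium" (length 6)
One optimal edit sequence:
  1. insert 's'  (+1)
  2. substitute 'f' -> 'o'  (+1)
  3. substitute 'r' -> 'd'  (+1)
  4. substitute 'e' -> 'i'  (+1)
  5. substitute 's' -> 'u'  (+1)
  6. substitute 'h' -> 'm'  (+1)
Edit distance = 6
Max length = max(5, 6) = 6
Similarity = 1 - 6/6
= 0.0000


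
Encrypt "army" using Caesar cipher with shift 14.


Word: "army"
Shift: 14
Each letter → (letter + shift) mod 26:
  'a' (0) + 14 = 14 → 'o'
  'r' (17) + 14 = 5 → 'f'
  'm' (12) + 14 = 0 → 'a'
  'y' (24) + 14 = 12 → 'm'
Result = "ofam"


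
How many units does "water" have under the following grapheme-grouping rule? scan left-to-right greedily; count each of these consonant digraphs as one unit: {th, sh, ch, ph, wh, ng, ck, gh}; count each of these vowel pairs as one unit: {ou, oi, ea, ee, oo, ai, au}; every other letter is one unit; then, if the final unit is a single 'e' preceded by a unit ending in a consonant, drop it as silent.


Word: "water" (5 letters)
Left-to-right scan:
  1. 'w' (letter)
  2. 'a' (letter)
  3. 't' (letter)
  4. 'e' (letter)
  5. 'r' (letter)
Units from scan: 5
Sound units = 5 units


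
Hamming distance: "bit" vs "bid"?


Comparing character by character (same length = 3):
  Pos 0: 'b' vs 'b' =
  Pos 1: 'i' vs 'i' =
  Pos 2: 't' vs 'd' !=
Hamming distance = 1


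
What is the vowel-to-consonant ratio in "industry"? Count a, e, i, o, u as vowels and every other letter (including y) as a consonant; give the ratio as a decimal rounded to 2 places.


Word: "industry"
Vowels (a,e,i,o,u): 2
Consonants: 6
Ratio = 2/6
= 0.33


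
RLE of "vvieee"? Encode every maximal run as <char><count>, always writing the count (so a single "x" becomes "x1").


String: "vvieee"
Scanning for consecutive runs:
  'v' x 2
  'i' x 1
  'e' x 3
RLE = "v2i1e3"


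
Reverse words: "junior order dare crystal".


Original: "junior order dare crystal"
Words (1..n): junior | order | dare | crystal
Reversed (n..1): crystal | dare | order | junior
Result = "crystal dare order junior"


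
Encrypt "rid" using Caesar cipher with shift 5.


Word: "rid"
Shift: 5
Each letter → (letter + shift) mod 26:
  'r' (17) + 5 = 22 → 'w'
  'i' (8) + 5 = 13 → 'n'
  'd' (3) + 5 = 8 → 'i'
Result = "wni"


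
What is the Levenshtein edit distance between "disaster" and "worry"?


Word 1: "disaster" (length 8)
Word 2: "worry" (length 5)
One optimal edit sequence (insert/delete/substitute each cost 1):
  1. delete 'd'  (+1)
  2. delete 'i'  (+1)
  3. delete 's'  (+1)
  4. substitute 'a' -> 'w'  (+1)
  5. substitute 's' -> 'o'  (+1)
  6. substitute 't' -> 'r'  (+1)
  7. substitute 'e' -> 'r'  (+1)
  8. substitute 'r' -> 'y'  (+1)
Total edit operations: 8
Edit distance = 8


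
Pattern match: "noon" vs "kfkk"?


Pattern of "noon": [0, 1, 1, 0]
Pattern of "kfkk": [0, 1, 0, 0]
Patterns do not match
Same pattern = No


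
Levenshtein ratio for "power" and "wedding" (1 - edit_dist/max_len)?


Word 1: "power" (length 5)
Word 2: "wedding" (length 7)
One optimal edit sequence:
  1. insert 'w'  (+1)
  2. insert 'e'  (+1)
  3. substitute 'p' -> 'd'  (+1)
  4. substitute 'o' -> 'd'  (+1)
  5. substitute 'w' -> 'i'  (+1)
  6. substitute 'e' -> 'n'  (+1)
  7. substitute 'r' -> 'g'  (+1)
Edit distance = 7
Max length = max(5, 7) = 7
Similarity = 1 - 7/7
= 0.0000


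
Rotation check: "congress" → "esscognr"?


Word: "congress", Candidate: "esscognr"
Method: check if candidate is substring of word+word
"congresscongress" contains "esscognr"? No
Is rotation = No


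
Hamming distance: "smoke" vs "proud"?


Comparing character by character (same length = 5):
  Pos 0: 's' vs 'p' !=
  Pos 1: 'm' vs 'r' !=
  Pos 2: 'o' vs 'o' =
  Pos 3: 'k' vs 'u' !=
  Pos 4: 'e' vs 'd' !=
Hamming distance = 4


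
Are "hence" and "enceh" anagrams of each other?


Word 1: "hence" → sorted: ceehn
Word 2: "enceh" → sorted: ceehn
Same letters? ceehn == ceehn
Anagram = Yes


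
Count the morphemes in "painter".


Word: "painter"
Morphemes: paint + -er
Each morpheme carries meaning
= 2 morphemes


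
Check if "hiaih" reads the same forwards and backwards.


Word: "hiaih"
Reversed: "hiaih"
Forward == Backward? hiaih == hiaih
Palindrome = Yes


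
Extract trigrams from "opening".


Word: "opening" (length 7)
Number of trigrams = 7 - 3 + 1 = 5
  Position 0: "ope"
  Position 1: "pen"
  Position 2: "eni"
  Position 3: "nin"
  Position 4: "ing"
Trigrams = "ope", "pen", "eni", "nin", "ing"


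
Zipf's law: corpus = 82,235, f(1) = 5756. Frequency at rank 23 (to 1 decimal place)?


Zipf's law: f(r) = f(1) / r
f(1) = 5756
f(23) = 5756 / 23
= 250.3 occurrences


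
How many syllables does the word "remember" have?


Word: "remember"
Syllable breakdown: re / mem / ber
Counting: 3 parts
= 3 syllables


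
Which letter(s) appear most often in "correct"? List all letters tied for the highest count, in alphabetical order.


Word: "correct"
Letter counts:
  'c': 2
  'e': 1
  'o': 1
  'r': 2
  't': 1
Maximum count = 2
Most frequent = 'c', 'r' (2 times each)
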